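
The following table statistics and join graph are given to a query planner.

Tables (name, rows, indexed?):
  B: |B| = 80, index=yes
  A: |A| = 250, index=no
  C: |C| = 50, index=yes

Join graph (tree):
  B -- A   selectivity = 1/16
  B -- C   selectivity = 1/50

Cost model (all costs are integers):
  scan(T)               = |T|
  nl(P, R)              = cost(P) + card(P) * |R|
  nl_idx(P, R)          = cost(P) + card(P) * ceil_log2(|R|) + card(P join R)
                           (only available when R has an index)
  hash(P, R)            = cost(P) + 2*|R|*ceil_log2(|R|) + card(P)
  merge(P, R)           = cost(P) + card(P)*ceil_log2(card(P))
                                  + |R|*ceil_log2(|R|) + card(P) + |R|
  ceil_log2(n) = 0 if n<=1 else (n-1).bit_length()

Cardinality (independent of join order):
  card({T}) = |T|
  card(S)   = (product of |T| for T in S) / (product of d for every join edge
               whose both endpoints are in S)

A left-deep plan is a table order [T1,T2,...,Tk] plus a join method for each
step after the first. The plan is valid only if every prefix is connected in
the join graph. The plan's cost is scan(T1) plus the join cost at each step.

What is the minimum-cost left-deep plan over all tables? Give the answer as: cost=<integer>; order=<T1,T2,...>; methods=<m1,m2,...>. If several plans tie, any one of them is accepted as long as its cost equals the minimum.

cost=3370; order=C,B,A; methods=nl_idx,merge

Selinger DP (subsets sized 1..n):
  {B}: scan cost=80, card=80
  {A}: scan cost=250, card=250
  {C}: scan cost=50, card=50
  {AB}: card=1250; try (B,hash)→1620, (A,merge)→2970, (B,merge)→3140, (B,nl_idx)→3250, (A,hash)→4160, (A,nl)→20080 …(+1); best=1620 via (B,hash)
  {BC}: card=80; try (B,nl_idx)→480, (C,nl_idx)→640, (C,hash)→760, (B,merge)→1040, (C,merge)→1070, (B,hash)→1220 …(+2); best=480 via (B,nl_idx)
  {ABC}: card=1250; try (A,merge)→3370, (C,hash)→3470, (A,hash)→4560, (C,nl_idx)→10370, (C,merge)→16970, (A,nl)→20480 …(+1); best=3370 via (A,merge)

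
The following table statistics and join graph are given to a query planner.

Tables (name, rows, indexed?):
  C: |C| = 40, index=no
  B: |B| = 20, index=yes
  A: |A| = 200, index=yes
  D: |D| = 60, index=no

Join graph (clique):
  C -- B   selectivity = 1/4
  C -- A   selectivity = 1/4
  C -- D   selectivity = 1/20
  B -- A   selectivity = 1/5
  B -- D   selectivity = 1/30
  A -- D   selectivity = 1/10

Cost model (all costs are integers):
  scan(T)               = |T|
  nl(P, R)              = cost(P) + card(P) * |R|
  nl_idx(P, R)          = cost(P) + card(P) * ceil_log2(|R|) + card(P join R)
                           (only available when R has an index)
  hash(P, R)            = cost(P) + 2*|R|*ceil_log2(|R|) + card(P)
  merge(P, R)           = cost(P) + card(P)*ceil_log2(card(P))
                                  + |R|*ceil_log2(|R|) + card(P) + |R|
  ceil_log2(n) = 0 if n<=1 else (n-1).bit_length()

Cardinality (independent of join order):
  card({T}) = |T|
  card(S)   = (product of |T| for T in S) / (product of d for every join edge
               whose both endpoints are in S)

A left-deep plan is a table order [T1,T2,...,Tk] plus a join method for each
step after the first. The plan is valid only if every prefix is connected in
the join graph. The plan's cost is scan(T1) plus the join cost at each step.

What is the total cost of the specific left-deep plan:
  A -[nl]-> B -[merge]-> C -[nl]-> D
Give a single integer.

133280

step 1: scan A: cost=200, card=200
step 2: join B via nl
    card(P join B) = 200*20/(5) = 800
    cost = 200 + 200*20 = 4200
step 3: join C via merge
    card(P join C) = 800*40/(4*4) = 2000
    cost = 4200 + 800*10 + 40*6 + 800 + 40 = 13280
step 4: join D via nl
    card(P join D) = 2000*60/(20*30*10) = 20
    cost = 13280 + 2000*60 = 133280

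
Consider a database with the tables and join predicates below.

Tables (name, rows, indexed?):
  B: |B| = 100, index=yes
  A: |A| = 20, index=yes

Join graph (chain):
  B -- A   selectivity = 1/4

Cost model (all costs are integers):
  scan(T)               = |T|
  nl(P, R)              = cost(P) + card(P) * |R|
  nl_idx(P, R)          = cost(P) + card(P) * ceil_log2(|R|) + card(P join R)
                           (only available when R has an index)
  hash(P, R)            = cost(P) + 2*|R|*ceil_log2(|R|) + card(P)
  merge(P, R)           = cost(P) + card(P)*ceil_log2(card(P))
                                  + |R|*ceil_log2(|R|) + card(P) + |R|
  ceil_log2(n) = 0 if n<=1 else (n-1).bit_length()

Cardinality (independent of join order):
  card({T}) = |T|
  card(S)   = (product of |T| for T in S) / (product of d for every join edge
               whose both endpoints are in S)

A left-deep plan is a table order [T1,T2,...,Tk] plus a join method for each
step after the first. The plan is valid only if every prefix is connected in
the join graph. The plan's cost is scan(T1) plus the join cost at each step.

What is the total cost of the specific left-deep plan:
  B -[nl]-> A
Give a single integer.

2100

step 1: scan B: cost=100, card=100
step 2: join A via nl
    card(P join A) = 100*20/(4) = 500
    cost = 100 + 100*20 = 2100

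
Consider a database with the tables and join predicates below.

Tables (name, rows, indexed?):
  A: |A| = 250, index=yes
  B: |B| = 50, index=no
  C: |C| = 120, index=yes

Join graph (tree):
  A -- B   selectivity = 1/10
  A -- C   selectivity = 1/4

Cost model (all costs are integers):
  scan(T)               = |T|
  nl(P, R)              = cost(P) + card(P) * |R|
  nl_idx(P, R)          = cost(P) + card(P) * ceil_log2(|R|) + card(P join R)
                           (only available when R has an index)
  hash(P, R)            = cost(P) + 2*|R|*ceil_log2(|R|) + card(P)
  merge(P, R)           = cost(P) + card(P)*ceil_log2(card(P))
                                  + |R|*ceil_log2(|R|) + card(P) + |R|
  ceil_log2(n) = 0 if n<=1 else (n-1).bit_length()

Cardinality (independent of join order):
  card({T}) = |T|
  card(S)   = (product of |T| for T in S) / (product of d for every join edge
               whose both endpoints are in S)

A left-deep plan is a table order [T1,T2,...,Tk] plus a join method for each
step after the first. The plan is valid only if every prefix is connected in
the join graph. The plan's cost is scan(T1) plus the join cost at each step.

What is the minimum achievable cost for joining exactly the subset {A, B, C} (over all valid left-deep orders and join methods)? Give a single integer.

Selinger DP over subsets of {A,B,C}:
  {A}: scan cost=250, card=250
  {B}: scan cost=50, card=50
  {C}: scan cost=120, card=120
  {AB}: card=1250; try (B,hash)→1100, (A,nl_idx)→1700, (A,merge)→2650, (B,merge)→2850, (A,hash)→4100, (A,nl)→12550 …(+1); best=1100 via (B,hash)
  {AC}: card=7500; try (C,hash)→2180, (A,merge)→3330, (C,merge)→3460, (A,hash)→4240, (A,nl_idx)→8580, (C,nl_idx)→9500 …(+2); best=2180 via (C,hash)
  {ABC}: card=37500; try (C,hash)→4030, (B,hash)→10280, (C,merge)→17060, (C,nl_idx)→47350, (B,merge)→107530, (C,nl)→151100 …(+1); best=4030 via (C,hash)

4030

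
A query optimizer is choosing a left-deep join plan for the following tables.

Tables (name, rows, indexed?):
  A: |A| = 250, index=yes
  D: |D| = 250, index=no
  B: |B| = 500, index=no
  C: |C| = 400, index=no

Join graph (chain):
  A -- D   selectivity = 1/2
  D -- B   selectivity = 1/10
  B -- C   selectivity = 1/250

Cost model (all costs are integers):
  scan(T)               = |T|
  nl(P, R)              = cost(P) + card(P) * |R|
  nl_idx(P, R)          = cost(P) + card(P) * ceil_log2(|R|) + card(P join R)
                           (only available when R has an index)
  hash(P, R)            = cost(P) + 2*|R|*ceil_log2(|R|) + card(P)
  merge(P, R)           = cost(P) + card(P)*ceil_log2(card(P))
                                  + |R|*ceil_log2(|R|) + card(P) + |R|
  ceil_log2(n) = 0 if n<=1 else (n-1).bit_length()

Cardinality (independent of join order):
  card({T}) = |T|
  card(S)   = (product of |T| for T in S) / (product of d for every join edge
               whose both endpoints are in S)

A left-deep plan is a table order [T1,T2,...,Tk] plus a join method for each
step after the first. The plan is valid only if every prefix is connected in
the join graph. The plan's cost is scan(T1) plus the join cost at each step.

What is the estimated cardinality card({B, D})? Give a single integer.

Tables in S: B(500), D(250)
Edges inside S: D-B(d=10)
numerator = 500 * 250 = 125000
denominator = 10 = 10
card(S) = 125000 / 10 = 12500

12500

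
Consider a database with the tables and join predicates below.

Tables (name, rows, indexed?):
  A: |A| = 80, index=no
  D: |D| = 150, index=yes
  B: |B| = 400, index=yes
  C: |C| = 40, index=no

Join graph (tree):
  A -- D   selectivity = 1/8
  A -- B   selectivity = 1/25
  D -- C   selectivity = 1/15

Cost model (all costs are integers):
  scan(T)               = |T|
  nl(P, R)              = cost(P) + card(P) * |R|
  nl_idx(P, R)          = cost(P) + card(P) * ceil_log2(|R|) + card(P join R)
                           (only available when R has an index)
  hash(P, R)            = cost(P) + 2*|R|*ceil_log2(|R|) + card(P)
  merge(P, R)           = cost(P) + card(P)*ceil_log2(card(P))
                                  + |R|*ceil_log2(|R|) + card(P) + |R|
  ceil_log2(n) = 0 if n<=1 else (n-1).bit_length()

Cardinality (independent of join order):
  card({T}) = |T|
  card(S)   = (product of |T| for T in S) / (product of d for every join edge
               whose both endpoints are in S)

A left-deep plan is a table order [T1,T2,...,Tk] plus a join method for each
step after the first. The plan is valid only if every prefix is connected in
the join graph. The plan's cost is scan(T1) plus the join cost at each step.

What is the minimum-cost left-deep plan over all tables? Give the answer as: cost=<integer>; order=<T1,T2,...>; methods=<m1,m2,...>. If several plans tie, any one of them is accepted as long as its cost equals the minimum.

cost=13480; order=C,D,A,B; methods=nl_idx,hash,hash

Selinger DP (subsets sized 1..n):
  {A}: scan cost=80, card=80
  {D}: scan cost=150, card=150
  {B}: scan cost=400, card=400
  {C}: scan cost=40, card=40
  {AD}: card=1500; try (A,hash)→1420, (D,merge)→2070, (A,merge)→2140, (D,nl_idx)→2220, (D,hash)→2560, (D,nl)→12080 …(+1); best=1420 via (A,hash)
  {AB}: card=1280; try (A,hash)→1920, (B,nl_idx)→2080, (B,merge)→4720, (A,merge)→5040, (B,hash)→7360, (B,nl)→32080 …(+1); best=1920 via (A,hash)
  {CD}: card=400; try (D,nl_idx)→760, (C,hash)→780, (D,merge)→1670, (C,merge)→1780, (D,hash)→2480, (D,nl)→6040 …(+1); best=760 via (D,nl_idx)
  {ABD}: card=24000; try (D,hash)→5600, (B,hash)→10120, (D,merge)→18630, (B,merge)→23420, (D,nl_idx)→36160, (B,nl_idx)→38920 …(+2); best=5600 via (D,hash)
  {ACD}: card=4000; try (A,hash)→2280, (C,hash)→3400, (A,merge)→5400, (C,merge)→19700, (A,nl)→32760, (C,nl)→61420; best=2280 via (A,hash)
  {ABCD}: card=64000; try (B,hash)→13480, (C,hash)→30080, (B,merge)→58280, (B,nl_idx)→102280, (C,merge)→389880, (C,nl)→965600 …(+1); best=13480 via (B,hash)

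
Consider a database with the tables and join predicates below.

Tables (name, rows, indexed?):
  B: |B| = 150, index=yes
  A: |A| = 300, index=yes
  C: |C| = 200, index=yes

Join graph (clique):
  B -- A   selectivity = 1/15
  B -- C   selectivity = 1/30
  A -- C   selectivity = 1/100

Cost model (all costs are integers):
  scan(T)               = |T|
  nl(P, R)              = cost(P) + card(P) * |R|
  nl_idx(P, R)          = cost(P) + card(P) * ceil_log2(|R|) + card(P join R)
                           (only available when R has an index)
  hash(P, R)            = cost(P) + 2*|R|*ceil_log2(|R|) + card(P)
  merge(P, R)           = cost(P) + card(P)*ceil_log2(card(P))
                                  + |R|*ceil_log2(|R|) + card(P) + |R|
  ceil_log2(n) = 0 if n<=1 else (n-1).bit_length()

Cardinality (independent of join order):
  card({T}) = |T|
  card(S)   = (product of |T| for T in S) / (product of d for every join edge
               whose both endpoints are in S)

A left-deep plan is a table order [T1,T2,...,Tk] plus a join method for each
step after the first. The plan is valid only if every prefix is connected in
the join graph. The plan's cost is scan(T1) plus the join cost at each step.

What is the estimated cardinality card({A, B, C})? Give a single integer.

Tables in S: A(300), B(150), C(200)
Edges inside S: B-A(d=15), B-C(d=30), A-C(d=100)
numerator = 300 * 150 * 200 = 9000000
denominator = 15 * 30 * 100 = 45000
card(S) = 9000000 / 45000 = 200

200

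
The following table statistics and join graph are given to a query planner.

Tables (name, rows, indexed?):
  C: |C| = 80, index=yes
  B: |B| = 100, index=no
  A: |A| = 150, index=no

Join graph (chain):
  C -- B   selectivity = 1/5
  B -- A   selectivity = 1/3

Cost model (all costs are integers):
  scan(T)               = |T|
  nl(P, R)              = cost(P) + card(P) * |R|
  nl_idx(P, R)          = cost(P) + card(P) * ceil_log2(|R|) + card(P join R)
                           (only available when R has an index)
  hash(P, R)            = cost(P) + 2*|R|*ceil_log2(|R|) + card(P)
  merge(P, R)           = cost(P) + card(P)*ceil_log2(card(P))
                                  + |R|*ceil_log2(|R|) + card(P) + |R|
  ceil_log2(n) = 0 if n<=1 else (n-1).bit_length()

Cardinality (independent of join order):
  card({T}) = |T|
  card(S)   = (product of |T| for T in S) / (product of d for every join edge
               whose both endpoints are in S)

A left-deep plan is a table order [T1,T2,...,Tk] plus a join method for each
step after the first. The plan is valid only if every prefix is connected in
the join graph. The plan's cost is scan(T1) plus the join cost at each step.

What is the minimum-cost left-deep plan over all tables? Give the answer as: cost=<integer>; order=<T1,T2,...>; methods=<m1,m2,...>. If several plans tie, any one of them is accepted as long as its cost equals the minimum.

Selinger DP (subsets sized 1..n):
  {C}: scan cost=80, card=80
  {B}: scan cost=100, card=100
  {A}: scan cost=150, card=150
  {BC}: card=1600; try (C,hash)→1320, (B,merge)→1520, (C,merge)→1540, (B,hash)→1560, (C,nl_idx)→2400, (B,nl)→8080 …(+1); best=1320 via (C,hash)
  {AB}: card=5000; try (B,hash)→1700, (A,merge)→2250, (B,merge)→2300, (A,hash)→2600, (A,nl)→15100, (B,nl)→15150; best=1700 via (B,hash)
  {ABC}: card=80000; try (A,hash)→5320, (C,hash)→7820, (A,merge)→21870, (C,merge)→72340, (C,nl_idx)→116700, (A,nl)→241320 …(+1); best=5320 via (A,hash)

cost=5320; order=B,C,A; methods=hash,hash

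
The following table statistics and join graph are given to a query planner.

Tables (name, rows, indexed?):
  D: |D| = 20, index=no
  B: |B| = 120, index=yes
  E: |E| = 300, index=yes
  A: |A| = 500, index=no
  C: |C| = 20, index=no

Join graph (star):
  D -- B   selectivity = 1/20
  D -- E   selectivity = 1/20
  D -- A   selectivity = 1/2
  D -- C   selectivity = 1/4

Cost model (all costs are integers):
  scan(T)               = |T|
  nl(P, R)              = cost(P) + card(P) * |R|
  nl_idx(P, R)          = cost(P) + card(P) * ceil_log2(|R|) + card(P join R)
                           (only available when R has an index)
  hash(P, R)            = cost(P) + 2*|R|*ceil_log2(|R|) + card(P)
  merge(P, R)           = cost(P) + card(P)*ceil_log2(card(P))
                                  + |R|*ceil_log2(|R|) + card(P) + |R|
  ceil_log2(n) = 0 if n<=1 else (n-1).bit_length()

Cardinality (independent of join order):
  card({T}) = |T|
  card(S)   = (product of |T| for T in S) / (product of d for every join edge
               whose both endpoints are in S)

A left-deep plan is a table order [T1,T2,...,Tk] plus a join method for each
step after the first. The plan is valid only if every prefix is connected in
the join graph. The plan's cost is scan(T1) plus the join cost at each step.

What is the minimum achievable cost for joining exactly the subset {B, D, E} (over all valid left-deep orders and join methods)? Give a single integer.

Selinger DP over subsets of {B,D,E}:
  {D}: scan cost=20, card=20
  {B}: scan cost=120, card=120
  {E}: scan cost=300, card=300
  {BD}: card=120; try (B,nl_idx)→280, (D,hash)→440, (B,merge)→1100, (D,merge)→1200, (B,hash)→1720, (B,nl)→2420 …(+1); best=280 via (B,nl_idx)
  {DE}: card=300; try (E,nl_idx)→500, (D,hash)→800, (E,merge)→3140, (D,merge)→3420, (E,hash)→5440, (E,nl)→6020 …(+1); best=500 via (E,nl_idx)
  {BDE}: card=1800; try (B,hash)→2480, (E,nl_idx)→3160, (E,merge)→4240, (B,nl_idx)→4400, (B,merge)→4460, (E,hash)→5800 …(+2); best=2480 via (B,hash)

2480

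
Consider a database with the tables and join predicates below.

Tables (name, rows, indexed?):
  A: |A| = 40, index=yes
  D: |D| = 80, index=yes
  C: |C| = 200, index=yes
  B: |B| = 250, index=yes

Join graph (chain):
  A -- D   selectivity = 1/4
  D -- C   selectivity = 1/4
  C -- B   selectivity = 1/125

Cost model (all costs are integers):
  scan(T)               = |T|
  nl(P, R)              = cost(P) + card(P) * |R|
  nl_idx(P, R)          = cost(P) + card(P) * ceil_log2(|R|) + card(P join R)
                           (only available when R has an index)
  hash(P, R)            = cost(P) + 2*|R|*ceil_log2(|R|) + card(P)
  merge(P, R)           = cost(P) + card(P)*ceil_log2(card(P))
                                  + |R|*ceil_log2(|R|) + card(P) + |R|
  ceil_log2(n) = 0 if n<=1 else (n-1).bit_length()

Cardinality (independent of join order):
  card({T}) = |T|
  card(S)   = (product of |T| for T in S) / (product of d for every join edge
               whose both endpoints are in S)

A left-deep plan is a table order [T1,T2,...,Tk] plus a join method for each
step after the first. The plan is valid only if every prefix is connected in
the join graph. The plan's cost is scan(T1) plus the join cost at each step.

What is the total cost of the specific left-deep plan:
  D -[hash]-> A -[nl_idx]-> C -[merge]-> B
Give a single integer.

step 1: scan D: cost=80, card=80
step 2: join A via hash
    card(P join A) = 80*40/(4) = 800
    cost = 80 + 2*40*6 + 80 = 640
step 3: join C via nl_idx
    card(P join C) = 800*200/(4) = 40000
    cost = 640 + 800*8 + 40000 = 47040
step 4: join B via merge
    card(P join B) = 40000*250/(125) = 80000
    cost = 47040 + 40000*16 + 250*8 + 40000 + 250 = 729290

729290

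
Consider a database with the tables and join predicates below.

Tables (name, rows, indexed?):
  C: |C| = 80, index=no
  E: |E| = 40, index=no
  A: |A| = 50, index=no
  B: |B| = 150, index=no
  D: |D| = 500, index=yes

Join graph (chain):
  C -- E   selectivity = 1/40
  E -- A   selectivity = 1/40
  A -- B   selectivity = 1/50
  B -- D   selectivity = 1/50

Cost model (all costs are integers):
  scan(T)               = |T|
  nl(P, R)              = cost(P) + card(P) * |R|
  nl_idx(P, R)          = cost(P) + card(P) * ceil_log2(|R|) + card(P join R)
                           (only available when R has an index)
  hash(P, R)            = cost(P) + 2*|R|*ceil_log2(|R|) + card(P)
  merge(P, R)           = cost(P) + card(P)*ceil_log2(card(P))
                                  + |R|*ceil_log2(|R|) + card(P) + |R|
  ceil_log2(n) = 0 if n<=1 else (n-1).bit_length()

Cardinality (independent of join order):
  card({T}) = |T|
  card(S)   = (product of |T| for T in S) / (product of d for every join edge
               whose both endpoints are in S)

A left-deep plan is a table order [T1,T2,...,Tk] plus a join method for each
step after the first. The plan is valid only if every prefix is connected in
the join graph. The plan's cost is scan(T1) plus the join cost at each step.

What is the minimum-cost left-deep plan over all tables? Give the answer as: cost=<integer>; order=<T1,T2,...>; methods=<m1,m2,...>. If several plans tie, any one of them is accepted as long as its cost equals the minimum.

cost=7000; order=B,A,E,D,C; methods=hash,hash,nl_idx,hash

Selinger DP (subsets sized 1..n):
  {C}: scan cost=80, card=80
  {E}: scan cost=40, card=40
  {A}: scan cost=50, card=50
  {B}: scan cost=150, card=150
  {D}: scan cost=500, card=500
  {CE}: card=80; try (E,hash)→640, (C,merge)→960, (E,merge)→1000, (C,hash)→1200, (C,nl)→3240, (E,nl)→3280; best=640 via (E,hash)
  {AE}: card=50; try (E,hash)→580, (A,merge)→670, (E,merge)→680, (A,hash)→680, (A,nl)→2040, (E,nl)→2050; best=580 via (E,hash)
  {AB}: card=150; try (A,hash)→900, (B,merge)→1750, (A,merge)→1850, (B,hash)→2500, (B,nl)→7550, (A,nl)→7650; best=900 via (A,hash)
  {BD}: card=1500; try (D,nl_idx)→3000, (B,hash)→3400, (D,merge)→6500, (B,merge)→6850, (D,hash)→9300, (D,nl)→75150 …(+1); best=3000 via (D,nl_idx)
  {ACE}: card=100; try (A,hash)→1320, (C,merge)→1570, (A,merge)→1630, (C,hash)→1750, (C,nl)→4580, (A,nl)→4640; best=1320 via (A,hash)
  {ABE}: card=150; try (E,hash)→1530, (B,merge)→2280, (E,merge)→2530, (B,hash)→3030, (E,nl)→6900, (B,nl)→8080; best=1530 via (E,hash)
  {ABD}: card=1500; try (D,nl_idx)→3750, (A,hash)→5100, (D,merge)→7250, (D,hash)→10050, (A,merge)→21350, (D,nl)→75900 …(+1); best=3750 via (D,nl_idx)
  {ABCE}: card=300; try (C,hash)→2800, (B,merge)→3470, (C,merge)→3520, (B,hash)→3820, (C,nl)→13530, (B,nl)→16320; best=2800 via (C,hash)
  {ABDE}: card=1500; try (D,nl_idx)→4380, (E,hash)→5730, (D,merge)→7880, (D,hash)→10680, (E,merge)→22030, (E,nl)→63750 …(+1); best=4380 via (D,nl_idx)
  {ABCDE}: card=3000; try (C,hash)→7000, (D,nl_idx)→8500, (D,merge)→10800, (D,hash)→12100, (C,merge)→23020, (C,nl)→124380 …(+1); best=7000 via (C,hash)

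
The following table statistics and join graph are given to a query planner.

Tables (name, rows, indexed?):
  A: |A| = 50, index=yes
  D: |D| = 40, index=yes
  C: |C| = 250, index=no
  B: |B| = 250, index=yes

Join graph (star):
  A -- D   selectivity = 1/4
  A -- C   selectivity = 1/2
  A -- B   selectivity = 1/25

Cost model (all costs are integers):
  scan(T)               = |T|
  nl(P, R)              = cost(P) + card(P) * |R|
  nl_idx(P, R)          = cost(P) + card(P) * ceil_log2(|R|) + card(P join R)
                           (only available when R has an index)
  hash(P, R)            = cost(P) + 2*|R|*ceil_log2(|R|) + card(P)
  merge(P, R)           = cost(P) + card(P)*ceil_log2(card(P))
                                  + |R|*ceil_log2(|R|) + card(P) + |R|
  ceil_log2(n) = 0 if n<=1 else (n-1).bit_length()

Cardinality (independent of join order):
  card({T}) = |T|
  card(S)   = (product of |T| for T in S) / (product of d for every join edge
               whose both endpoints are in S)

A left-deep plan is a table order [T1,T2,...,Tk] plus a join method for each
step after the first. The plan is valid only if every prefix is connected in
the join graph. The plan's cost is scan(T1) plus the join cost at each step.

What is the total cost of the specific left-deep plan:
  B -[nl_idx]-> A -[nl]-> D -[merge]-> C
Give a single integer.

94500

step 1: scan B: cost=250, card=250
step 2: join A via nl_idx
    card(P join A) = 250*50/(25) = 500
    cost = 250 + 250*6 + 500 = 2250
step 3: join D via nl
    card(P join D) = 500*40/(4) = 5000
    cost = 2250 + 500*40 = 22250
step 4: join C via merge
    card(P join C) = 5000*250/(2) = 625000
    cost = 22250 + 5000*13 + 250*8 + 5000 + 250 = 94500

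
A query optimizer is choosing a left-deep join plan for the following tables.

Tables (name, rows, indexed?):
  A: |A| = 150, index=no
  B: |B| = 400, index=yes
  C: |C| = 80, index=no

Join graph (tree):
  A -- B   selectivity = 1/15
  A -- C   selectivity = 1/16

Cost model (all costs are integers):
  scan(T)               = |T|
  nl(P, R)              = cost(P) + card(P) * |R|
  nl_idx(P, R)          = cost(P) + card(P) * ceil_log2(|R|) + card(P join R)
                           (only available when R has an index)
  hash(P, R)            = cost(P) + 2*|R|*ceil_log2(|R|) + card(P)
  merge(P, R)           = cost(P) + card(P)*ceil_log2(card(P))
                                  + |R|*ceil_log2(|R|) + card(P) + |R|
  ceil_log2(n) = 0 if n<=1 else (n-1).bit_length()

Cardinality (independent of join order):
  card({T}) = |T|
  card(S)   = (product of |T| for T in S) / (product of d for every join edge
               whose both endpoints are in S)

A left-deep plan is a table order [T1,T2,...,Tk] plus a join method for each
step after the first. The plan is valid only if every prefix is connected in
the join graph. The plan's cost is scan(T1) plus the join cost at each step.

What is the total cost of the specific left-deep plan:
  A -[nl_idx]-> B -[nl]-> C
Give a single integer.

step 1: scan A: cost=150, card=150
step 2: join B via nl_idx
    card(P join B) = 150*400/(15) = 4000
    cost = 150 + 150*9 + 4000 = 5500
step 3: join C via nl
    card(P join C) = 4000*80/(16) = 20000
    cost = 5500 + 4000*80 = 325500

325500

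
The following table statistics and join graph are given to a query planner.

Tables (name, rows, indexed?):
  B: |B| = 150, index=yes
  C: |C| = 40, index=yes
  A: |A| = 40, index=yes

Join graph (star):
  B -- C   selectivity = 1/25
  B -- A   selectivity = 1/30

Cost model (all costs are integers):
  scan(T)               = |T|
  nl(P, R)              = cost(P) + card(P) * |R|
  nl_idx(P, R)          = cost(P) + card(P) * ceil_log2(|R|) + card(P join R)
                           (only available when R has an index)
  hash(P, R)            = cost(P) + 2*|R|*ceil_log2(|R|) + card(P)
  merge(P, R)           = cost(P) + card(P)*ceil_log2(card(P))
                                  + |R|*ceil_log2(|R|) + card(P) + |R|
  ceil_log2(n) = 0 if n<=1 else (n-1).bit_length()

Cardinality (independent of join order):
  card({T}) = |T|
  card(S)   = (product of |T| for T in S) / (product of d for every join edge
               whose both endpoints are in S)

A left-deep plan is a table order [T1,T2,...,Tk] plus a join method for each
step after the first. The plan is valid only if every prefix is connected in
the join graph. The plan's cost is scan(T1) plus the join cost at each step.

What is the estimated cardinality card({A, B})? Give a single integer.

200

Tables in S: A(40), B(150)
Edges inside S: B-A(d=30)
numerator = 40 * 150 = 6000
denominator = 30 = 30
card(S) = 6000 / 30 = 200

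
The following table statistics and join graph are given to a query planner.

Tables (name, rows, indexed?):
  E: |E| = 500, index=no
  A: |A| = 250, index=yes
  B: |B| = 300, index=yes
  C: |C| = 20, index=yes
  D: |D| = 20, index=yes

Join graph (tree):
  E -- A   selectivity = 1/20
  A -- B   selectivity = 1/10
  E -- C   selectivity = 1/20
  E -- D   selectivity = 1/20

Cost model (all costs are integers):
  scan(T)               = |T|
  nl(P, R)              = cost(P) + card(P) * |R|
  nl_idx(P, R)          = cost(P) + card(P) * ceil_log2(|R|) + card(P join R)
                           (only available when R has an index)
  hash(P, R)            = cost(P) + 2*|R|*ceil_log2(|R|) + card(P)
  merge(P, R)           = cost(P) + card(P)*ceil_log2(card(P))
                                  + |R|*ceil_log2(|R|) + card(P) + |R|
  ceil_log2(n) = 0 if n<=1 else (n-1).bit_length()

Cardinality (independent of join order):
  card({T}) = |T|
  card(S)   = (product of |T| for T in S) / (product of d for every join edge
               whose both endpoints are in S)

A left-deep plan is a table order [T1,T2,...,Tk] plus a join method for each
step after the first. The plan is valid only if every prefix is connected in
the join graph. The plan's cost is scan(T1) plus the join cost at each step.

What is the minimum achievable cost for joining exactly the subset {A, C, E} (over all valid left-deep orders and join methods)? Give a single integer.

Selinger DP over subsets of {A,C,E}:
  {E}: scan cost=500, card=500
  {A}: scan cost=250, card=250
  {C}: scan cost=20, card=20
  {AE}: card=6250; try (A,hash)→5000, (E,merge)→7500, (A,merge)→7750, (E,hash)→9500, (A,nl_idx)→10750, (E,nl)→125250 …(+1); best=5000 via (A,hash)
  {CE}: card=500; try (C,hash)→1200, (C,nl_idx)→3500, (E,merge)→5140, (C,merge)→5620, (E,hash)→9040, (E,nl)→10020 …(+1); best=1200 via (C,hash)
  {ACE}: card=6250; try (A,hash)→5700, (A,merge)→8450, (C,hash)→11450, (A,nl_idx)→11450, (C,nl_idx)→42500, (C,merge)→92620 …(+2); best=5700 via (A,hash)

5700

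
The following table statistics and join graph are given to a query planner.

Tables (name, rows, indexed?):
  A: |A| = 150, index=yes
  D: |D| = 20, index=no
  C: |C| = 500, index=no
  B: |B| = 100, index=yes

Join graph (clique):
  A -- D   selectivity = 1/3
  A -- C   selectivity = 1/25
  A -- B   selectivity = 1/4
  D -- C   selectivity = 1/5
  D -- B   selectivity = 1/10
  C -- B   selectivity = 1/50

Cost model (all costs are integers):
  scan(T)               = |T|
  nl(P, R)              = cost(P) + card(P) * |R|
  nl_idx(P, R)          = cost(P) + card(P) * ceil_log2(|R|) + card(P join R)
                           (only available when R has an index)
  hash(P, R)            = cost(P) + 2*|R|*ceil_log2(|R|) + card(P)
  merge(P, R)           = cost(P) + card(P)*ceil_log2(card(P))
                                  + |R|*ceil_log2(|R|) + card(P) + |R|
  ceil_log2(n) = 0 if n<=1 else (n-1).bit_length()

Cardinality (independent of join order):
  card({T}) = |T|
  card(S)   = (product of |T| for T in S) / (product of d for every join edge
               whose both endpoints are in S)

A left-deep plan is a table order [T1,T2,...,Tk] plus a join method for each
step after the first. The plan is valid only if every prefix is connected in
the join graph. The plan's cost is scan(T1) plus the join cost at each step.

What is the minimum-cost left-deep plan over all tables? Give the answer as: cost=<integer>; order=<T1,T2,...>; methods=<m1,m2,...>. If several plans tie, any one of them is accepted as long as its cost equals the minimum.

cost=6400; order=C,B,D,A; methods=hash,hash,hash

Selinger DP (subsets sized 1..n):
  {A}: scan cost=150, card=150
  {D}: scan cost=20, card=20
  {C}: scan cost=500, card=500
  {B}: scan cost=100, card=100
  {AD}: card=1000; try (D,hash)→500, (A,nl_idx)→1180, (A,merge)→1490, (D,merge)→1620, (A,hash)→2440, (A,nl)→3020 …(+1); best=500 via (D,hash)
  {AC}: card=3000; try (A,hash)→3400, (C,merge)→6500, (A,merge)→6850, (A,nl_idx)→7500, (C,hash)→9300, (C,nl)→75150 …(+1); best=3400 via (A,hash)
  {AB}: card=3750; try (B,hash)→1700, (A,merge)→2250, (B,merge)→2300, (A,hash)→2600, (A,nl_idx)→4650, (B,nl_idx)→4950 …(+2); best=1700 via (B,hash)
  {CD}: card=2000; try (D,hash)→1200, (C,merge)→5140, (D,merge)→5620, (C,hash)→9040, (C,nl)→10020, (D,nl)→10500; best=1200 via (D,hash)
  {BD}: card=200; try (B,nl_idx)→360, (D,hash)→400, (B,merge)→940, (D,merge)→1020, (B,hash)→1440, (B,nl)→2020 …(+1); best=360 via (B,nl_idx)
  {BC}: card=1000; try (B,hash)→2400, (B,nl_idx)→5000, (C,merge)→5900, (B,merge)→6300, (C,hash)→9200, (C,nl)→50100 …(+1); best=2400 via (B,hash)
  {ACD}: card=4000; try (A,hash)→5600, (D,hash)→6600, (C,hash)→10500, (C,merge)→16500, (A,nl_idx)→21200, (A,merge)→26550 …(+4); best=5600 via (A,hash)
  {ABD}: card=2500; try (B,hash)→2900, (A,hash)→2960, (A,merge)→3510, (A,nl_idx)→4460, (D,hash)→5650, (B,nl_idx)→10000 …(+5); best=2900 via (B,hash)
  {ABC}: card=1500; try (A,hash)→5800, (B,hash)→7800, (A,nl_idx)→11900, (C,hash)→14450, (A,merge)→14750, (B,nl_idx)→25900 …(+5); best=5800 via (A,hash)
  {BCD}: card=400; try (D,hash)→3600, (B,hash)→4600, (C,merge)→7160, (C,hash)→9560, (D,merge)→13520, (B,nl_idx)→15600 …(+4); best=3600 via (D,hash)
  {ABCD}: card=200; try (A,hash)→6400, (A,nl_idx)→7000, (D,hash)→7500, (A,merge)→8950, (B,hash)→11000, (C,hash)→14400 …(+8); best=6400 via (A,hash)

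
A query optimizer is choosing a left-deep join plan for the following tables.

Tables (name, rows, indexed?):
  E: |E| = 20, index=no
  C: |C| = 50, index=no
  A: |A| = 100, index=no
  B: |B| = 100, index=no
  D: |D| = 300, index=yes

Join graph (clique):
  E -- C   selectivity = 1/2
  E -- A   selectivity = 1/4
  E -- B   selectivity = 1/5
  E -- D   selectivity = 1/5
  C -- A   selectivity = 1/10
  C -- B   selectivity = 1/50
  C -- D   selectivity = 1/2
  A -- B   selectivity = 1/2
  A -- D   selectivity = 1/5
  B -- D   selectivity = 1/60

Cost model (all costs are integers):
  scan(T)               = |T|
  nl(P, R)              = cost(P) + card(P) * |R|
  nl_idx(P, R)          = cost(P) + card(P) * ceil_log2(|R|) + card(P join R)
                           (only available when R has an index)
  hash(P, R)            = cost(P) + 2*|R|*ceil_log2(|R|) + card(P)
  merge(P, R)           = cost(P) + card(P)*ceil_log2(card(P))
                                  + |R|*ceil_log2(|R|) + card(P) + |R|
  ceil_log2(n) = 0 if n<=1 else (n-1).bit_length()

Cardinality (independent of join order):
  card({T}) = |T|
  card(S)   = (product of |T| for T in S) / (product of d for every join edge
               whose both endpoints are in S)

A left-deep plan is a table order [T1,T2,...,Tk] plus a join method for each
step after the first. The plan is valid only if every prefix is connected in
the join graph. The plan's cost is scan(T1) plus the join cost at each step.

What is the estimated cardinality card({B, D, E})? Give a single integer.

Tables in S: B(100), D(300), E(20)
Edges inside S: E-B(d=5), E-D(d=5), B-D(d=60)
numerator = 100 * 300 * 20 = 600000
denominator = 5 * 5 * 60 = 1500
card(S) = 600000 / 1500 = 400

400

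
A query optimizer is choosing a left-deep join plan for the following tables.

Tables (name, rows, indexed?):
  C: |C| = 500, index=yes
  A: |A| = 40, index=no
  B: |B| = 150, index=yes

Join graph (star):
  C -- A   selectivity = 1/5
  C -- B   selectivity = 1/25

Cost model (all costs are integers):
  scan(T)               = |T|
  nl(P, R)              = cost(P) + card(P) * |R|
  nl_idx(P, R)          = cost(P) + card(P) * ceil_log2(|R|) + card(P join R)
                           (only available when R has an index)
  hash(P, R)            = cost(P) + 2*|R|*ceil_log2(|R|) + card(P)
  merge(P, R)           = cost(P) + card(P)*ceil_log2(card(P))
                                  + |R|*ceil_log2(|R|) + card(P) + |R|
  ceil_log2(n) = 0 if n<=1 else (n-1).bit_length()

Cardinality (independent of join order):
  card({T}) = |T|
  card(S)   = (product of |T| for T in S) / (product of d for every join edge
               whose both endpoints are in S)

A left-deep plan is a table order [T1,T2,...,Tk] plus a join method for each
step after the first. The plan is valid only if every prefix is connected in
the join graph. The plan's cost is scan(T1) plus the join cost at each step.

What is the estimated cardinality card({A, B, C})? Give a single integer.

24000

Tables in S: A(40), B(150), C(500)
Edges inside S: C-A(d=5), C-B(d=25)
numerator = 40 * 150 * 500 = 3000000
denominator = 5 * 25 = 125
card(S) = 3000000 / 125 = 24000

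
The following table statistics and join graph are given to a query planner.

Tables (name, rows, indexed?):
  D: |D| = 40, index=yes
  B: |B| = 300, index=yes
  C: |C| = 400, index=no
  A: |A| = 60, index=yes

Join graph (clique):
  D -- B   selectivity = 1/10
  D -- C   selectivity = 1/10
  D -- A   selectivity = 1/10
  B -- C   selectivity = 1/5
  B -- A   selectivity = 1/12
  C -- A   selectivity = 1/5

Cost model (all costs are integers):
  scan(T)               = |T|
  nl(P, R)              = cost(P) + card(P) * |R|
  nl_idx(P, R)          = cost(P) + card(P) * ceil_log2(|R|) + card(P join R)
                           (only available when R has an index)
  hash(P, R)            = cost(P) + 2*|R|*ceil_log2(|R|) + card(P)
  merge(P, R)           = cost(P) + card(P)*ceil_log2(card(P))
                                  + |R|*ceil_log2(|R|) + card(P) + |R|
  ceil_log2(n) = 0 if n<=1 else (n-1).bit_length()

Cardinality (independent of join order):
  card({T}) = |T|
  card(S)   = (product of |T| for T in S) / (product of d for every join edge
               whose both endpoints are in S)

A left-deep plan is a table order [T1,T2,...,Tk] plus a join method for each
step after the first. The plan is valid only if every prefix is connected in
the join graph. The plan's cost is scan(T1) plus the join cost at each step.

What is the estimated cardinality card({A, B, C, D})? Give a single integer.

960

Tables in S: A(60), B(300), C(400), D(40)
Edges inside S: D-B(d=10), D-C(d=10), D-A(d=10), B-C(d=5), B-A(d=12), C-A(d=5)
numerator = 60 * 300 * 400 * 40 = 288000000
denominator = 10 * 10 * 10 * 5 * 12 * 5 = 300000
card(S) = 288000000 / 300000 = 960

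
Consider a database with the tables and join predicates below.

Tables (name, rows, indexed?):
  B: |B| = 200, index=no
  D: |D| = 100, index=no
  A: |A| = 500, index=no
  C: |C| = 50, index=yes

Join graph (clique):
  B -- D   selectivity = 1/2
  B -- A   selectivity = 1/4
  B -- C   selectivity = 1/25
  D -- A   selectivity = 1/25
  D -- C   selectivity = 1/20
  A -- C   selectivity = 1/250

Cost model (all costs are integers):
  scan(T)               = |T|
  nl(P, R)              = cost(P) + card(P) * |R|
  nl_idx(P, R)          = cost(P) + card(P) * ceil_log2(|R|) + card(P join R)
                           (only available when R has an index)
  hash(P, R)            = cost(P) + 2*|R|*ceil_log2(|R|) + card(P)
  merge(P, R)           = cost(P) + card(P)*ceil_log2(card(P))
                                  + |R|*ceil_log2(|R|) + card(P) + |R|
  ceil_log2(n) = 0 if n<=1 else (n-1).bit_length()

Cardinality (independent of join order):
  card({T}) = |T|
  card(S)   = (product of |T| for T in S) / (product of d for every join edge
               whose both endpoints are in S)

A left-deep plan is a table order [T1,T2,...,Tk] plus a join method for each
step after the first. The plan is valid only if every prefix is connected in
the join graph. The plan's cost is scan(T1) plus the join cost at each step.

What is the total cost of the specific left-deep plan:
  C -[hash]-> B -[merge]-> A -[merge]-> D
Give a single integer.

step 1: scan C: cost=50, card=50
step 2: join B via hash
    card(P join B) = 50*200/(25) = 400
    cost = 50 + 2*200*8 + 50 = 3300
step 3: join A via merge
    card(P join A) = 400*500/(4*250) = 200
    cost = 3300 + 400*9 + 500*9 + 400 + 500 = 12300
step 4: join D via merge
    card(P join D) = 200*100/(2*25*20) = 20
    cost = 12300 + 200*8 + 100*7 + 200 + 100 = 14900

14900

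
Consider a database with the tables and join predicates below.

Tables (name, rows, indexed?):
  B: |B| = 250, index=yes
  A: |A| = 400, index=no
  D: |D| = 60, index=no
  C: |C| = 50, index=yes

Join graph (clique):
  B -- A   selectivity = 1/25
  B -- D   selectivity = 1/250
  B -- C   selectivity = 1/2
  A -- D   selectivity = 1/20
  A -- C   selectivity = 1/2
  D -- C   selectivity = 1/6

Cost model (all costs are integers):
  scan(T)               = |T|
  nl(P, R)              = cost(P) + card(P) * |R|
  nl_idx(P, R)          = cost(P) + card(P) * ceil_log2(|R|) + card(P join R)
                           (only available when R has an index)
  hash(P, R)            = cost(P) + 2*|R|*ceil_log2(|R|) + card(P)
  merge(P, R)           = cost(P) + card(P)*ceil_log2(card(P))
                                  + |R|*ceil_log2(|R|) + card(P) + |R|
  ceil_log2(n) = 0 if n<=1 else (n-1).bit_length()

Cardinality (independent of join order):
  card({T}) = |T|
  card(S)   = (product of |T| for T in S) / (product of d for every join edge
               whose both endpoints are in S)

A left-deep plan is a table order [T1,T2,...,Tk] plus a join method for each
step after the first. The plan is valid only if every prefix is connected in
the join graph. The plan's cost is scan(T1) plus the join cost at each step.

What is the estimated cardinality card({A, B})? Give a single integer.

4000

Tables in S: A(400), B(250)
Edges inside S: B-A(d=25)
numerator = 400 * 250 = 100000
denominator = 25 = 25
card(S) = 100000 / 25 = 4000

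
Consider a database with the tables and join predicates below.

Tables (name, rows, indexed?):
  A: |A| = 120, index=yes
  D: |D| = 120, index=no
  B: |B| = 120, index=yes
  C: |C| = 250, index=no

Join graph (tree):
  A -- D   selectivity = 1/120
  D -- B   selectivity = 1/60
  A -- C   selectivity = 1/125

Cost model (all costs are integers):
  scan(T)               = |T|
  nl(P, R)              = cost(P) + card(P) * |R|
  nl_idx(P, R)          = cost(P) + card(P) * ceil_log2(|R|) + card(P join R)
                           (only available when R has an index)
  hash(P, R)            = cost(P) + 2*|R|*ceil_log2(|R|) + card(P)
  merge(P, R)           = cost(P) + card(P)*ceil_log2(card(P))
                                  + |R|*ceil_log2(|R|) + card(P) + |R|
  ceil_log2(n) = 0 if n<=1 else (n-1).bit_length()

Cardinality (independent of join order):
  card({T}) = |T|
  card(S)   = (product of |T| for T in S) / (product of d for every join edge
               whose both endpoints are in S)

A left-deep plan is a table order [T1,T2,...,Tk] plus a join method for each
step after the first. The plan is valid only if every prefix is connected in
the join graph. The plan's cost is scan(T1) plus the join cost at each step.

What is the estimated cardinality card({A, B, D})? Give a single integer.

Tables in S: A(120), B(120), D(120)
Edges inside S: A-D(d=120), D-B(d=60)
numerator = 120 * 120 * 120 = 1728000
denominator = 120 * 60 = 7200
card(S) = 1728000 / 7200 = 240

240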